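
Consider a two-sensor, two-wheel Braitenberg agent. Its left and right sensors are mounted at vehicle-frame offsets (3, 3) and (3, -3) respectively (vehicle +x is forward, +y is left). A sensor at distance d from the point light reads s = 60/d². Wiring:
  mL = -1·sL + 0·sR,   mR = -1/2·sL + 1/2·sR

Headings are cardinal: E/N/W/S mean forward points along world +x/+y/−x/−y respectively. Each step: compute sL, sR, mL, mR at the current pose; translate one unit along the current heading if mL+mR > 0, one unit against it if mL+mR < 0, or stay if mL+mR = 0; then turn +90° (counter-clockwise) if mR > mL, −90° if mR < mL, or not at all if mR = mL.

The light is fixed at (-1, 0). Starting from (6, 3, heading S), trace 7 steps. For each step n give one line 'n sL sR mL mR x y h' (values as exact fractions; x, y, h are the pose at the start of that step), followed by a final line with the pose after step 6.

n=0: pose=(6,3,S); sL=3/5, sR=15/4; mL=-3/5, mR=63/40; mL+mR=39/40 → advance +1; mR−mL=87/40 → turn +1·90°
n=1: pose=(6,2,E); sL=12/25, sR=60/101; mL=-12/25, mR=144/2525; mL+mR=-1068/2525 → advance -1; mR−mL=1356/2525 → turn +1·90°
n=2: pose=(5,2,N); sL=30/17, sR=30/53; mL=-30/17, mR=-540/901; mL+mR=-2130/901 → advance -1; mR−mL=1050/901 → turn +1·90°
n=3: pose=(5,1,W); sL=60/13, sR=12/5; mL=-60/13, mR=-72/65; mL+mR=-372/65 → advance -1; mR−mL=228/65 → turn +1·90°
n=4: pose=(6,1,S); sL=15/26, sR=3; mL=-15/26, mR=63/52; mL+mR=33/52 → advance +1; mR−mL=93/52 → turn +1·90°
n=5: pose=(6,0,E); sL=60/109, sR=60/109; mL=-60/109, mR=0; mL+mR=-60/109 → advance -1; mR−mL=60/109 → turn +1·90°
n=6: pose=(5,0,N); sL=10/3, sR=2/3; mL=-10/3, mR=-4/3; mL+mR=-14/3 → advance -1; mR−mL=2 → turn +1·90°

0 3/5 15/4 -3/5 63/40 6 3 S
1 12/25 60/101 -12/25 144/2525 6 2 E
2 30/17 30/53 -30/17 -540/901 5 2 N
3 60/13 12/5 -60/13 -72/65 5 1 W
4 15/26 3 -15/26 63/52 6 1 S
5 60/109 60/109 -60/109 0 6 0 E
6 10/3 2/3 -10/3 -4/3 5 0 N
final 5 -1 W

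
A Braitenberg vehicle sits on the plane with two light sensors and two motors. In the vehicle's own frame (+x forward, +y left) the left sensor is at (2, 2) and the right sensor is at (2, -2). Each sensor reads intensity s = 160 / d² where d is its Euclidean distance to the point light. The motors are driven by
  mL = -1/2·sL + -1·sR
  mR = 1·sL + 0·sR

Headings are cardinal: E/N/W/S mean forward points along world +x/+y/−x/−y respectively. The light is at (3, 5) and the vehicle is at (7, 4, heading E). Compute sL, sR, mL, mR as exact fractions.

left sensor world pos  = (9, 6); dL² = 37
right sensor world pos = (9, 2); dR² = 45
sL = 160/37 = 160/37
sR = 160/45 = 32/9
mL = -1/2·sL + -1·sR = -1904/333
mR = 1·sL + 0·sR = 160/37

160/37 32/9 -1904/333 160/37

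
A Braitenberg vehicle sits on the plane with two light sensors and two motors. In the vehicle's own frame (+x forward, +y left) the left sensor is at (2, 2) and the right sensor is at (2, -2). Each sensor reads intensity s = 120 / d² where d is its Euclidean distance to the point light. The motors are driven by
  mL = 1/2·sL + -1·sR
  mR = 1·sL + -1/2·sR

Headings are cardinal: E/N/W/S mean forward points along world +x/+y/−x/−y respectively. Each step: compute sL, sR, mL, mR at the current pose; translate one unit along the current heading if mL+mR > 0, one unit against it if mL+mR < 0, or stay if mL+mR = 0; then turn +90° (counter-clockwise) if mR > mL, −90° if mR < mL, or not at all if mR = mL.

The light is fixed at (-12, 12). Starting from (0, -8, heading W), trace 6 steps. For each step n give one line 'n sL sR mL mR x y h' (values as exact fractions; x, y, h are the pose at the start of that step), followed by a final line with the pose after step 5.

n=0: pose=(0,-8,W); sL=15/73, sR=15/53; mL=-1395/7738, mR=495/7738; mL+mR=-450/3869 → advance -1; mR−mL=945/3869 → turn +1·90°
n=1: pose=(1,-8,S); sL=120/709, sR=24/121; mL=-9756/85789, mR=6012/85789; mL+mR=-3744/85789 → advance -1; mR−mL=15768/85789 → turn +1·90°
n=2: pose=(1,-7,E); sL=60/257, sR=20/111; mL=-1810/28527, mR=4090/28527; mL+mR=760/9509 → advance +1; mR−mL=5900/28527 → turn +1·90°
n=3: pose=(2,-7,N); sL=120/433, sR=24/109; mL=-3852/47197, mR=7884/47197; mL+mR=4032/47197 → advance +1; mR−mL=11736/47197 → turn +1·90°
n=4: pose=(2,-6,W); sL=15/68, sR=3/10; mL=-129/680, mR=6/85; mL+mR=-81/680 → advance -1; mR−mL=177/680 → turn +1·90°
n=5: pose=(3,-6,S); sL=120/689, sR=120/569; mL=-48540/392041, mR=26940/392041; mL+mR=-21600/392041 → advance -1; mR−mL=75480/392041 → turn +1·90°

0 15/73 15/53 -1395/7738 495/7738 0 -8 W
1 120/709 24/121 -9756/85789 6012/85789 1 -8 S
2 60/257 20/111 -1810/28527 4090/28527 1 -7 E
3 120/433 24/109 -3852/47197 7884/47197 2 -7 N
4 15/68 3/10 -129/680 6/85 2 -6 W
5 120/689 120/569 -48540/392041 26940/392041 3 -6 S
final 3 -5 E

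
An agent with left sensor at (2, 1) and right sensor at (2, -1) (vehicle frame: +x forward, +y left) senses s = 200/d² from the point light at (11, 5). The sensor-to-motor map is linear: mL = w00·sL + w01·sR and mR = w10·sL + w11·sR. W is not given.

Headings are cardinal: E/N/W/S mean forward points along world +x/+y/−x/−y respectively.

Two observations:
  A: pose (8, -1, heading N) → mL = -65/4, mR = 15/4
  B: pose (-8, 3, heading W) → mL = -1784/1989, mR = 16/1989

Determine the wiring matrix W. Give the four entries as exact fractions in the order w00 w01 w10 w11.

obs A: pose=(8,-1,N) → sL=25/4, sR=10, mL=-65/4, mR=15/4
obs B: pose=(-8,3,W) → sL=4/9, sR=100/221, mL=-1784/1989, mR=16/1989
sensor matrix S = [[25/4, 10], [4/9, 100/221]]; det S = -3215/1989
solve [mL_A; mL_B] = S·[w00; w01] and [mR_A; mR_B] = S·[w10; w11]:
  w00 = -1, w01 = -1, w10 = -1, w11 = 1

-1 -1 -1 1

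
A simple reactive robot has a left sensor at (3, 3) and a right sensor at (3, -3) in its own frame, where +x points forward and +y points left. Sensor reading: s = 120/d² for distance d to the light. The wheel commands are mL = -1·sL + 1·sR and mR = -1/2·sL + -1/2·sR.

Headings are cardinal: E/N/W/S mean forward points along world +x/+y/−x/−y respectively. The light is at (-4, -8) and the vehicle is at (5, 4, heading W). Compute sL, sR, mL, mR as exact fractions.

40/39 40/87 -640/1131 -280/377

left sensor world pos  = (2, 1); dL² = 117
right sensor world pos = (2, 7); dR² = 261
sL = 120/117 = 40/39
sR = 120/261 = 40/87
mL = -1·sL + 1·sR = -640/1131
mR = -1/2·sL + -1/2·sR = -280/377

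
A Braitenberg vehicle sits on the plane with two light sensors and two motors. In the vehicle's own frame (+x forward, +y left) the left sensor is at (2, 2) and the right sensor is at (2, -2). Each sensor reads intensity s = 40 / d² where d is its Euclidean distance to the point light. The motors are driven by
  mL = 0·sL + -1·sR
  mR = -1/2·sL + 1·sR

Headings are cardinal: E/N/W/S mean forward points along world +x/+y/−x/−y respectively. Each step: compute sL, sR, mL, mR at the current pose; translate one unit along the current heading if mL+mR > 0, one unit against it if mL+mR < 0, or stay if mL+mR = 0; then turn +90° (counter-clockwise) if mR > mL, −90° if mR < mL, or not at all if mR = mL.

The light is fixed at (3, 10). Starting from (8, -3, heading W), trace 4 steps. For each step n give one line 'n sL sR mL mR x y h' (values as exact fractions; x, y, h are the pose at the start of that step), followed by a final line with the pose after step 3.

n=0: pose=(8,-3,W); sL=20/117, sR=4/13; mL=-4/13, mR=2/9; mL+mR=-10/117 → advance -1; mR−mL=62/117 → turn +1·90°
n=1: pose=(9,-3,S); sL=40/289, sR=40/241; mL=-40/241, mR=6740/69649; mL+mR=-20/289 → advance -1; mR−mL=18300/69649 → turn +1·90°
n=2: pose=(9,-2,E); sL=10/41, sR=2/13; mL=-2/13, mR=17/533; mL+mR=-5/41 → advance -1; mR−mL=99/533 → turn +1·90°
n=3: pose=(8,-2,N); sL=40/109, sR=40/149; mL=-40/149, mR=1380/16241; mL+mR=-20/109 → advance -1; mR−mL=5740/16241 → turn +1·90°

0 20/117 4/13 -4/13 2/9 8 -3 W
1 40/289 40/241 -40/241 6740/69649 9 -3 S
2 10/41 2/13 -2/13 17/533 9 -2 E
3 40/109 40/149 -40/149 1380/16241 8 -2 N
final 8 -3 W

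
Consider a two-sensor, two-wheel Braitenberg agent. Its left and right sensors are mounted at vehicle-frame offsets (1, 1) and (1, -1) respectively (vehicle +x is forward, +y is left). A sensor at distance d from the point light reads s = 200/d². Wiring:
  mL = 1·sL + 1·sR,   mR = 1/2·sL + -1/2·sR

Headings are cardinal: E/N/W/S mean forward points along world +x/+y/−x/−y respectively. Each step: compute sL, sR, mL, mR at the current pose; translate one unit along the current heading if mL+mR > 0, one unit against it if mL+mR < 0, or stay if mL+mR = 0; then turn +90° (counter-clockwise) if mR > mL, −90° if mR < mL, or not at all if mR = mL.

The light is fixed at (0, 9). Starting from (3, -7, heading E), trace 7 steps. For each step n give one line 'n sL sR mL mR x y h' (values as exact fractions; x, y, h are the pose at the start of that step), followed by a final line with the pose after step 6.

n=0: pose=(3,-7,E); sL=200/241, sR=40/61; mL=21840/14701, mR=1280/14701; mL+mR=23120/14701 → advance +1; mR−mL=-20560/14701 → turn -1·90°
n=1: pose=(4,-7,S); sL=100/157, sR=100/149; mL=30600/23393, mR=-400/23393; mL+mR=30200/23393 → advance +1; mR−mL=-31000/23393 → turn -1·90°
n=2: pose=(4,-8,W); sL=200/333, sR=40/53; mL=23920/17649, mR=-1360/17649; mL+mR=7520/5883 → advance +1; mR−mL=-25280/17649 → turn -1·90°
n=3: pose=(3,-8,N); sL=10/13, sR=25/34; mL=665/442, mR=15/884; mL+mR=1345/884 → advance +1; mR−mL=-1315/884 → turn -1·90°
n=4: pose=(3,-7,E); sL=200/241, sR=40/61; mL=21840/14701, mR=1280/14701; mL+mR=23120/14701 → advance +1; mR−mL=-20560/14701 → turn -1·90°
n=5: pose=(4,-7,S); sL=100/157, sR=100/149; mL=30600/23393, mR=-400/23393; mL+mR=30200/23393 → advance +1; mR−mL=-31000/23393 → turn -1·90°
n=6: pose=(4,-8,W); sL=200/333, sR=40/53; mL=23920/17649, mR=-1360/17649; mL+mR=7520/5883 → advance +1; mR−mL=-25280/17649 → turn -1·90°

0 200/241 40/61 21840/14701 1280/14701 3 -7 E
1 100/157 100/149 30600/23393 -400/23393 4 -7 S
2 200/333 40/53 23920/17649 -1360/17649 4 -8 W
3 10/13 25/34 665/442 15/884 3 -8 N
4 200/241 40/61 21840/14701 1280/14701 3 -7 E
5 100/157 100/149 30600/23393 -400/23393 4 -7 S
6 200/333 40/53 23920/17649 -1360/17649 4 -8 W
final 3 -8 N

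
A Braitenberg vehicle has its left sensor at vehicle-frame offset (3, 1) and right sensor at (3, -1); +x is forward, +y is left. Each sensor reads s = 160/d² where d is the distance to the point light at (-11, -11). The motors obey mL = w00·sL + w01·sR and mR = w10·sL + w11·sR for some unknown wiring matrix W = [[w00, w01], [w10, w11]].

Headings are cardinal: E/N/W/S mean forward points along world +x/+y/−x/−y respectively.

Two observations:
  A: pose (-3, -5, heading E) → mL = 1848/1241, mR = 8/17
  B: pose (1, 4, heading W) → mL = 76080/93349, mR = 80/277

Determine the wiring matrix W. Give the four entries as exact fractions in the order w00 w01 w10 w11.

obs A: pose=(-3,-5,E) → sL=16/17, sR=80/73, mL=1848/1241, mR=8/17
obs B: pose=(1,4,W) → sL=160/277, sR=160/337, mL=76080/93349, mR=80/277
sensor matrix S = [[16/17, 80/73], [160/277, 160/337]]; det S = -21565440/115846109
solve [mL_A; mL_B] = S·[w00; w01] and [mR_A; mR_B] = S·[w10; w11]:
  w00 = 1, w01 = 1/2, w10 = 1/2, w11 = 0

1 1/2 1/2 0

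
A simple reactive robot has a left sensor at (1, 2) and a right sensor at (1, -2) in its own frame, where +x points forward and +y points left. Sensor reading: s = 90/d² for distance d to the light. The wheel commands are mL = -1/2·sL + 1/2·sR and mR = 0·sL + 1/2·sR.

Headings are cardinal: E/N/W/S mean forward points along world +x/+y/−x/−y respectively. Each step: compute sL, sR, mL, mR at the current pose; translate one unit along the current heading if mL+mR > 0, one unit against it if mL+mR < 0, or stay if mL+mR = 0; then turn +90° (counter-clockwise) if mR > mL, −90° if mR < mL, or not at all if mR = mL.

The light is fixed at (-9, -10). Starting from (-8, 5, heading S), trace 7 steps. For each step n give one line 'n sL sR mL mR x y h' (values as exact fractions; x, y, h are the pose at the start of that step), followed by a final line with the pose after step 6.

n=0: pose=(-8,5,S); sL=18/41, sR=90/197; mL=72/8077, mR=45/197; mL+mR=1917/8077 → advance +1; mR−mL=9/41 → turn +1·90°
n=1: pose=(-8,4,E); sL=9/26, sR=45/74; mL=63/481, mR=45/148; mL+mR=837/1924 → advance +1; mR−mL=9/52 → turn +1·90°
n=2: pose=(-7,4,N); sL=2/5, sR=90/241; mL=-16/1205, mR=45/241; mL+mR=209/1205 → advance +1; mR−mL=1/5 → turn +1·90°
n=3: pose=(-7,5,W); sL=9/17, sR=9/29; mL=-54/493, mR=9/58; mL+mR=45/986 → advance +1; mR−mL=9/34 → turn +1·90°
n=4: pose=(-8,5,S); sL=18/41, sR=90/197; mL=72/8077, mR=45/197; mL+mR=1917/8077 → advance +1; mR−mL=9/41 → turn +1·90°
n=5: pose=(-8,4,E); sL=9/26, sR=45/74; mL=63/481, mR=45/148; mL+mR=837/1924 → advance +1; mR−mL=9/52 → turn +1·90°
n=6: pose=(-7,4,N); sL=2/5, sR=90/241; mL=-16/1205, mR=45/241; mL+mR=209/1205 → advance +1; mR−mL=1/5 → turn +1·90°

0 18/41 90/197 72/8077 45/197 -8 5 S
1 9/26 45/74 63/481 45/148 -8 4 E
2 2/5 90/241 -16/1205 45/241 -7 4 N
3 9/17 9/29 -54/493 9/58 -7 5 W
4 18/41 90/197 72/8077 45/197 -8 5 S
5 9/26 45/74 63/481 45/148 -8 4 E
6 2/5 90/241 -16/1205 45/241 -7 4 N
final -7 5 W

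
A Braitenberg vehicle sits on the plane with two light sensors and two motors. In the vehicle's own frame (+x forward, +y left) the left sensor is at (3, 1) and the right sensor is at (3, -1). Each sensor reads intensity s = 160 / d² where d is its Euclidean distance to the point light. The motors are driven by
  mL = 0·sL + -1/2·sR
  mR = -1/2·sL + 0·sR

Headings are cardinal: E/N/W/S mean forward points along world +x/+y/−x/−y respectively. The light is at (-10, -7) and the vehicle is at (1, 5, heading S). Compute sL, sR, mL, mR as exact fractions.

32/45 160/181 -80/181 -16/45

left sensor world pos  = (2, 2); dL² = 225
right sensor world pos = (0, 2); dR² = 181
sL = 160/225 = 32/45
sR = 160/181 = 160/181
mL = 0·sL + -1/2·sR = -80/181
mR = -1/2·sL + 0·sR = -16/45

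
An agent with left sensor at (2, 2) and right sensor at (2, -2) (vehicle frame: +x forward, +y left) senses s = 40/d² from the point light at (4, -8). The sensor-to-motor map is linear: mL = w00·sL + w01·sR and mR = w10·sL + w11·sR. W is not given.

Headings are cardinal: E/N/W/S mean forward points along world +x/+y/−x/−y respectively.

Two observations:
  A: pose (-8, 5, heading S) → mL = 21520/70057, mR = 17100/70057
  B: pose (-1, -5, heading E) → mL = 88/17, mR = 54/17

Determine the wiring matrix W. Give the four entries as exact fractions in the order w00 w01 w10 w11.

1 1 1 1/2

obs A: pose=(-8,5,S) → sL=40/221, sR=40/317, mL=21520/70057, mR=17100/70057
obs B: pose=(-1,-5,E) → sL=20/17, sR=4, mL=88/17, mR=54/17
sensor matrix S = [[40/221, 40/317], [20/17, 4]]; det S = 40320/70057
solve [mL_A; mL_B] = S·[w00; w01] and [mR_A; mR_B] = S·[w10; w11]:
  w00 = 1, w01 = 1, w10 = 1, w11 = 1/2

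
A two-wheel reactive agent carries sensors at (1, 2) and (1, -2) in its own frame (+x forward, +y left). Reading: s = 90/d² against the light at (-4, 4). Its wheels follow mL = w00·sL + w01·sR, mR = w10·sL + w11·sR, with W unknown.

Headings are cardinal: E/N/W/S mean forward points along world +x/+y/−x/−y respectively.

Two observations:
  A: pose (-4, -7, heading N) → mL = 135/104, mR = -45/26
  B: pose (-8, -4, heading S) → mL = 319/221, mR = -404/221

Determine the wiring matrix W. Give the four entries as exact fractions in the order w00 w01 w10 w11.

1 1/2 -1 -1

obs A: pose=(-4,-7,N) → sL=45/52, sR=45/52, mL=135/104, mR=-45/26
obs B: pose=(-8,-4,S) → sL=18/17, sR=10/13, mL=319/221, mR=-404/221
sensor matrix S = [[45/52, 45/52], [18/17, 10/13]]; det S = -720/2873
solve [mL_A; mL_B] = S·[w00; w01] and [mR_A; mR_B] = S·[w10; w11]:
  w00 = 1, w01 = 1/2, w10 = -1, w11 = -1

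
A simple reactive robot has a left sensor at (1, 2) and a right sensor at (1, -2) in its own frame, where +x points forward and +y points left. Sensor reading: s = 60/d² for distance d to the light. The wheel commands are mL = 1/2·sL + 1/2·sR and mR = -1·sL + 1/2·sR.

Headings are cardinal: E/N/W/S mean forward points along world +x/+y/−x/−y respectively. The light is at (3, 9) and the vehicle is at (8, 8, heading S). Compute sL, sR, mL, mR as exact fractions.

60/53 60/13 1980/689 810/689

left sensor world pos  = (10, 7); dL² = 53
right sensor world pos = (6, 7); dR² = 13
sL = 60/53 = 60/53
sR = 60/13 = 60/13
mL = 1/2·sL + 1/2·sR = 1980/689
mR = -1·sL + 1/2·sR = 810/689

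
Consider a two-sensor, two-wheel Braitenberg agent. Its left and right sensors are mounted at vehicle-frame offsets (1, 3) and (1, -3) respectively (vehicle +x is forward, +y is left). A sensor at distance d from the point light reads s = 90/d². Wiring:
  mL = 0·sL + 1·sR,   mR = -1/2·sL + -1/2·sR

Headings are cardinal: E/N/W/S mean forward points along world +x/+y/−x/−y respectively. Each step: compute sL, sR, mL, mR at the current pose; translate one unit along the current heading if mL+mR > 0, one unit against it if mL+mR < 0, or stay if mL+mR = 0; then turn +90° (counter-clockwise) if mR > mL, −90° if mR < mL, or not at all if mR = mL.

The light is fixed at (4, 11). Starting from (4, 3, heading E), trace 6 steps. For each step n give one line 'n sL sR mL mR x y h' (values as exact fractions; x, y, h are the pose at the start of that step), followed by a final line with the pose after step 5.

n=0: pose=(4,3,E); sL=45/13, sR=45/61; mL=45/61, mR=-1665/793; mL+mR=-1080/793 → advance -1; mR−mL=-2250/793 → turn -1·90°
n=1: pose=(3,3,S); sL=18/17, sR=90/97; mL=90/97, mR=-1638/1649; mL+mR=-108/1649 → advance -1; mR−mL=-3168/1649 → turn -1·90°
n=2: pose=(3,4,W); sL=45/52, sR=9/2; mL=9/2, mR=-279/104; mL+mR=189/104 → advance +1; mR−mL=-747/104 → turn -1·90°
n=3: pose=(2,4,N); sL=90/61, sR=90/37; mL=90/37, mR=-4410/2257; mL+mR=1080/2257 → advance +1; mR−mL=-9900/2257 → turn -1·90°
n=4: pose=(2,5,E); sL=9, sR=45/41; mL=45/41, mR=-207/41; mL+mR=-162/41 → advance -1; mR−mL=-252/41 → turn -1·90°
n=5: pose=(1,5,S); sL=90/49, sR=18/17; mL=18/17, mR=-1206/833; mL+mR=-324/833 → advance -1; mR−mL=-2088/833 → turn -1·90°

0 45/13 45/61 45/61 -1665/793 4 3 E
1 18/17 90/97 90/97 -1638/1649 3 3 S
2 45/52 9/2 9/2 -279/104 3 4 W
3 90/61 90/37 90/37 -4410/2257 2 4 N
4 9 45/41 45/41 -207/41 2 5 E
5 90/49 18/17 18/17 -1206/833 1 5 S
final 1 6 W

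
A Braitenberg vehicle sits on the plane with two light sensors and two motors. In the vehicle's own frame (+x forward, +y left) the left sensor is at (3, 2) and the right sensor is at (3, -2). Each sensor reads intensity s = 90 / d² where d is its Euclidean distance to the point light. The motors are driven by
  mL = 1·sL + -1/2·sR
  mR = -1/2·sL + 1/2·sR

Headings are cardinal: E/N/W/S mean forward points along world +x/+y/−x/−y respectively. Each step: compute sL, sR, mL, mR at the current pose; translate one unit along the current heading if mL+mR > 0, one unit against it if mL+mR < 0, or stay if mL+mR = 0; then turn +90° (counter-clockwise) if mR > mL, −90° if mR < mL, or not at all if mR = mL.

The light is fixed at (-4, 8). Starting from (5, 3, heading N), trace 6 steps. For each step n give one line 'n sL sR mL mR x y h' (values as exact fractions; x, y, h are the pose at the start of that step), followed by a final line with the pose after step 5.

n=0: pose=(5,3,N); sL=90/53, sR=18/25; mL=1773/1325, mR=-648/1325; mL+mR=45/53 → advance +1; mR−mL=-2421/1325 → turn -1·90°
n=1: pose=(5,4,E); sL=45/74, sR=1/2; mL=53/148, mR=-2/37; mL+mR=45/148 → advance +1; mR−mL=-61/148 → turn -1·90°
n=2: pose=(6,4,S); sL=90/193, sR=90/113; mL=1485/21809, mR=3600/21809; mL+mR=45/193 → advance +1; mR−mL=2115/21809 → turn +1·90°
n=3: pose=(6,3,E); sL=45/89, sR=45/109; mL=5805/19402, mR=-450/9701; mL+mR=45/178 → advance +1; mR−mL=-6705/19402 → turn -1·90°
n=4: pose=(7,3,S); sL=90/233, sR=18/29; mL=513/6757, mR=792/6757; mL+mR=45/233 → advance +1; mR−mL=279/6757 → turn +1·90°
n=5: pose=(7,2,E); sL=45/106, sR=9/26; mL=693/2756, mR=-27/689; mL+mR=45/212 → advance +1; mR−mL=-801/2756 → turn -1·90°

0 90/53 18/25 1773/1325 -648/1325 5 3 N
1 45/74 1/2 53/148 -2/37 5 4 E
2 90/193 90/113 1485/21809 3600/21809 6 4 S
3 45/89 45/109 5805/19402 -450/9701 6 3 E
4 90/233 18/29 513/6757 792/6757 7 3 S
5 45/106 9/26 693/2756 -27/689 7 2 E
final 8 2 S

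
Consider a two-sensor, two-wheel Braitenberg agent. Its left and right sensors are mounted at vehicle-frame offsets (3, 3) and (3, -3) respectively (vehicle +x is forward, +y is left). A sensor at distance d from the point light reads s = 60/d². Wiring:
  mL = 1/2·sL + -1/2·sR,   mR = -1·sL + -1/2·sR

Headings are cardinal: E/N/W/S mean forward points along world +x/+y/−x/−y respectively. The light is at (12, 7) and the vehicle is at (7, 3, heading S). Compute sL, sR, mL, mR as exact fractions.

left sensor world pos  = (10, 0); dL² = 53
right sensor world pos = (4, 0); dR² = 113
sL = 60/53 = 60/53
sR = 60/113 = 60/113
mL = 1/2·sL + -1/2·sR = 1800/5989
mR = -1·sL + -1/2·sR = -8370/5989

60/53 60/113 1800/5989 -8370/5989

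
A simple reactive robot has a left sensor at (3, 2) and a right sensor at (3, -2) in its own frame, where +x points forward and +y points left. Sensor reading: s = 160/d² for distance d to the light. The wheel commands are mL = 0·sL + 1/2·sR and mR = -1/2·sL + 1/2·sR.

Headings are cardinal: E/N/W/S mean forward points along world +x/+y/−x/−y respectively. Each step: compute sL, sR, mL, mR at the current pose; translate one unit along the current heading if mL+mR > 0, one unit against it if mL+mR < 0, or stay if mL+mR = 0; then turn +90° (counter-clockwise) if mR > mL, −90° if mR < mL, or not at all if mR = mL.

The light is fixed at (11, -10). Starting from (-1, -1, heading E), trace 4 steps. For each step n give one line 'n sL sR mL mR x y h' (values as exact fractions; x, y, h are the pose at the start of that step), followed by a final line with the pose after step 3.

0 80/101 16/13 8/13 288/1313 -1 -1 E
1 160/117 32/41 16/41 -1408/4797 0 -1 S
2 20/29 20/37 10/37 -80/1073 0 -2 W
3 160/317 160/221 80/221 7680/70057 -1 -2 N
final -1 -1 E

n=0: pose=(-1,-1,E); sL=80/101, sR=16/13; mL=8/13, mR=288/1313; mL+mR=1096/1313 → advance +1; mR−mL=-40/101 → turn -1·90°
n=1: pose=(0,-1,S); sL=160/117, sR=32/41; mL=16/41, mR=-1408/4797; mL+mR=464/4797 → advance +1; mR−mL=-80/117 → turn -1·90°
n=2: pose=(0,-2,W); sL=20/29, sR=20/37; mL=10/37, mR=-80/1073; mL+mR=210/1073 → advance +1; mR−mL=-10/29 → turn -1·90°
n=3: pose=(-1,-2,N); sL=160/317, sR=160/221; mL=80/221, mR=7680/70057; mL+mR=33040/70057 → advance +1; mR−mL=-80/317 → turn -1·90°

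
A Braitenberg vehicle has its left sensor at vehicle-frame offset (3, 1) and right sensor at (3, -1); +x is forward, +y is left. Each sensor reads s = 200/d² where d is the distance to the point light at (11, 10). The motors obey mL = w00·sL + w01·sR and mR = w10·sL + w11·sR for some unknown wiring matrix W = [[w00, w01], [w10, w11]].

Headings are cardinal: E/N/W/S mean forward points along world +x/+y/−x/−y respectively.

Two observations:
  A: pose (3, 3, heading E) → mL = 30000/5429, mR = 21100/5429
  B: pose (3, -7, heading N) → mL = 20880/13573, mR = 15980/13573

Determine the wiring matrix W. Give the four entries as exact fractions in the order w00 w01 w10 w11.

obs A: pose=(3,3,E) → sL=200/61, sR=200/89, mL=30000/5429, mR=21100/5429
obs B: pose=(3,-7,N) → sL=200/277, sR=40/49, mL=20880/13573, mR=15980/13573
sensor matrix S = [[200/61, 200/89], [200/277, 40/49]]; det S = 77664000/73687817
solve [mL_A; mL_B] = S·[w00; w01] and [mR_A; mR_B] = S·[w10; w11]:
  w00 = 1, w01 = 1, w10 = 1/2, w11 = 1

1 1 1/2 1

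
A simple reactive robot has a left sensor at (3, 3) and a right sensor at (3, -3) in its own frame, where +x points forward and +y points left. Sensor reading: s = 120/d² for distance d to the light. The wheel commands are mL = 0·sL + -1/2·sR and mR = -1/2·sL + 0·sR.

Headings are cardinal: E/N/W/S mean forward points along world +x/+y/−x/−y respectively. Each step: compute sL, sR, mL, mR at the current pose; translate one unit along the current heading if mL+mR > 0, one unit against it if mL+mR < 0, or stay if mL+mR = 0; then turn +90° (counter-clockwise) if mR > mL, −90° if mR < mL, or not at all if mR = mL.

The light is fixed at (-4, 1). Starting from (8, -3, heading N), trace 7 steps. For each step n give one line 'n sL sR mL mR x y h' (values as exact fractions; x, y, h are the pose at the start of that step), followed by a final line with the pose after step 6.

0 60/41 60/113 -30/113 -30/41 8 -3 N
1 120/229 120/289 -60/289 -60/229 8 -4 E
2 6/13 15/16 -15/32 -3/13 7 -4 S
3 120/197 24/49 -12/49 -60/197 7 -3 E
4 60/109 60/49 -30/49 -30/109 6 -3 S
5 120/169 24/41 -12/41 -60/169 6 -2 E
6 2/3 5/3 -5/6 -1/3 5 -2 S
final 5 -1 E

n=0: pose=(8,-3,N); sL=60/41, sR=60/113; mL=-30/113, mR=-30/41; mL+mR=-4620/4633 → advance -1; mR−mL=-2160/4633 → turn -1·90°
n=1: pose=(8,-4,E); sL=120/229, sR=120/289; mL=-60/289, mR=-60/229; mL+mR=-31080/66181 → advance -1; mR−mL=-3600/66181 → turn -1·90°
n=2: pose=(7,-4,S); sL=6/13, sR=15/16; mL=-15/32, mR=-3/13; mL+mR=-291/416 → advance -1; mR−mL=99/416 → turn +1·90°
n=3: pose=(7,-3,E); sL=120/197, sR=24/49; mL=-12/49, mR=-60/197; mL+mR=-5304/9653 → advance -1; mR−mL=-576/9653 → turn -1·90°
n=4: pose=(6,-3,S); sL=60/109, sR=60/49; mL=-30/49, mR=-30/109; mL+mR=-4740/5341 → advance -1; mR−mL=1800/5341 → turn +1·90°
n=5: pose=(6,-2,E); sL=120/169, sR=24/41; mL=-12/41, mR=-60/169; mL+mR=-4488/6929 → advance -1; mR−mL=-432/6929 → turn -1·90°
n=6: pose=(5,-2,S); sL=2/3, sR=5/3; mL=-5/6, mR=-1/3; mL+mR=-7/6 → advance -1; mR−mL=1/2 → turn +1·90°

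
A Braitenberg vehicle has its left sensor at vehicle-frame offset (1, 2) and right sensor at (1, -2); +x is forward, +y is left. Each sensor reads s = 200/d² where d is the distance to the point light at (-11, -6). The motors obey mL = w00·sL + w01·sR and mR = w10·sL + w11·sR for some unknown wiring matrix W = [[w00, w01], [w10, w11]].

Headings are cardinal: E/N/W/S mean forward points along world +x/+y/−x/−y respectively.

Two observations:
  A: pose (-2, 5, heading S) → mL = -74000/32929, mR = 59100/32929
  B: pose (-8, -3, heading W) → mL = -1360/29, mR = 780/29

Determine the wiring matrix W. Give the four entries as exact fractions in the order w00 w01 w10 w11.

-1 -1 1/2 1

obs A: pose=(-2,5,S) → sL=200/221, sR=200/149, mL=-74000/32929, mR=59100/32929
obs B: pose=(-8,-3,W) → sL=40, sR=200/29, mL=-1360/29, mR=780/29
sensor matrix S = [[200/221, 200/149], [40, 200/29]]; det S = -45312000/954941
solve [mL_A; mL_B] = S·[w00; w01] and [mR_A; mR_B] = S·[w10; w11]:
  w00 = -1, w01 = -1, w10 = 1/2, w11 = 1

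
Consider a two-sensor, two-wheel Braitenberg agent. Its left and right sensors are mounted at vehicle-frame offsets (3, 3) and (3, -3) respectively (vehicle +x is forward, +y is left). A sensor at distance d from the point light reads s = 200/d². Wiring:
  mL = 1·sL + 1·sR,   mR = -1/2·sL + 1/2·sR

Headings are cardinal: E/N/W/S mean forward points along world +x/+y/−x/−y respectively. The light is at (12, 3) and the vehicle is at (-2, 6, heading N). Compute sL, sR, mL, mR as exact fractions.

left sensor world pos  = (-5, 9); dL² = 325
right sensor world pos = (1, 9); dR² = 157
sL = 200/325 = 8/13
sR = 200/157 = 200/157
mL = 1·sL + 1·sR = 3856/2041
mR = -1/2·sL + 1/2·sR = 672/2041

8/13 200/157 3856/2041 672/2041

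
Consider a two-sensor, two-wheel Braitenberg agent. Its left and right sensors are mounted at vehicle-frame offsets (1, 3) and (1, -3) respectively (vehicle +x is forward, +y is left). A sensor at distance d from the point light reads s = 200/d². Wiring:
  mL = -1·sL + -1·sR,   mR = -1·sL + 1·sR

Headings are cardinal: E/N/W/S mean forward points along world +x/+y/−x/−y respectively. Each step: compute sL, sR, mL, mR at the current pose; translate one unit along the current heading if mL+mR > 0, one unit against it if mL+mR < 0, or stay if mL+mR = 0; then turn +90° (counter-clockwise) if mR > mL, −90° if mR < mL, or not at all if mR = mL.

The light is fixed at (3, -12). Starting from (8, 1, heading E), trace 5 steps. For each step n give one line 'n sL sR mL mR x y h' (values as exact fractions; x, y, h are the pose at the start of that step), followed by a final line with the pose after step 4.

0 50/73 25/17 -2675/1241 975/1241 8 1 E
1 200/197 40/49 -17680/9653 -1920/9653 7 1 N
2 20/9 100/117 -40/13 -160/117 7 0 W
3 40/37 8/5 -496/185 96/185 8 0 S
4 50/73 25/17 -2675/1241 975/1241 8 1 E
final 7 1 N

n=0: pose=(8,1,E); sL=50/73, sR=25/17; mL=-2675/1241, mR=975/1241; mL+mR=-100/73 → advance -1; mR−mL=50/17 → turn +1·90°
n=1: pose=(7,1,N); sL=200/197, sR=40/49; mL=-17680/9653, mR=-1920/9653; mL+mR=-400/197 → advance -1; mR−mL=80/49 → turn +1·90°
n=2: pose=(7,0,W); sL=20/9, sR=100/117; mL=-40/13, mR=-160/117; mL+mR=-40/9 → advance -1; mR−mL=200/117 → turn +1·90°
n=3: pose=(8,0,S); sL=40/37, sR=8/5; mL=-496/185, mR=96/185; mL+mR=-80/37 → advance -1; mR−mL=16/5 → turn +1·90°
n=4: pose=(8,1,E); sL=50/73, sR=25/17; mL=-2675/1241, mR=975/1241; mL+mR=-100/73 → advance -1; mR−mL=50/17 → turn +1·90°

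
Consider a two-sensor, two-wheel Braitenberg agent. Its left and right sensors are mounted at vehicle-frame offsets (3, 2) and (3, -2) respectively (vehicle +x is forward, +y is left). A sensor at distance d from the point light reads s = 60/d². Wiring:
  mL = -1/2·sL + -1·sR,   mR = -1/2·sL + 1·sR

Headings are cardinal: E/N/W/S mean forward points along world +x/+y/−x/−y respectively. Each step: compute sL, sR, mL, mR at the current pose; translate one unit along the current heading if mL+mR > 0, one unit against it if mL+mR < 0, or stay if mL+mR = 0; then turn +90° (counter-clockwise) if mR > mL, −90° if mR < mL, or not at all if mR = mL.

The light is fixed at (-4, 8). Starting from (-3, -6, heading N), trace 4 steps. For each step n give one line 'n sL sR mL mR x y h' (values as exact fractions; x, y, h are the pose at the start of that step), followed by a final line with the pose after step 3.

n=0: pose=(-3,-6,N); sL=30/61, sR=6/13; mL=-561/793, mR=171/793; mL+mR=-30/61 → advance -1; mR−mL=12/13 → turn +1·90°
n=1: pose=(-3,-7,W); sL=60/293, sR=60/173; mL=-22770/50689, mR=12390/50689; mL+mR=-60/293 → advance -1; mR−mL=120/173 → turn +1·90°
n=2: pose=(-2,-7,S); sL=3/17, sR=5/27; mL=-251/918, mR=89/918; mL+mR=-3/17 → advance -1; mR−mL=10/27 → turn +1·90°
n=3: pose=(-2,-6,E); sL=60/169, sR=60/281; mL=-18570/47489, mR=1710/47489; mL+mR=-60/169 → advance -1; mR−mL=120/281 → turn +1·90°

0 30/61 6/13 -561/793 171/793 -3 -6 N
1 60/293 60/173 -22770/50689 12390/50689 -3 -7 W
2 3/17 5/27 -251/918 89/918 -2 -7 S
3 60/169 60/281 -18570/47489 1710/47489 -2 -6 E
final -3 -6 N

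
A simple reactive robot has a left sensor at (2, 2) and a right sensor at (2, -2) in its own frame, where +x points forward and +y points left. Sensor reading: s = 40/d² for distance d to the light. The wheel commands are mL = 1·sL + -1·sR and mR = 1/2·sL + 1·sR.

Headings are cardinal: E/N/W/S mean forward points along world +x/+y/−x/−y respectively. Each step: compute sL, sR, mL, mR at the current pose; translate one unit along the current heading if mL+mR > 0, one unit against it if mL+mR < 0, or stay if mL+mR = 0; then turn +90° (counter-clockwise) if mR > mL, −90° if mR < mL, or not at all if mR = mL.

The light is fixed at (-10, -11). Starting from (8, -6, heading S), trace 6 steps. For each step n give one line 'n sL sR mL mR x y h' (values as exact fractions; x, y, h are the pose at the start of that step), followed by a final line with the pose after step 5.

n=0: pose=(8,-6,S); sL=40/409, sR=8/53; mL=-1152/21677, mR=4332/21677; mL+mR=60/409 → advance +1; mR−mL=5484/21677 → turn +1·90°
n=1: pose=(8,-7,E); sL=10/109, sR=10/101; mL=-80/11009, mR=1595/11009; mL+mR=15/109 → advance +1; mR−mL=1675/11009 → turn +1·90°
n=2: pose=(9,-7,N); sL=8/65, sR=40/477; mL=1216/31005, mR=4508/31005; mL+mR=12/65 → advance +1; mR−mL=3292/31005 → turn +1·90°
n=3: pose=(9,-6,W); sL=20/149, sR=20/169; mL=400/25181, mR=4670/25181; mL+mR=30/149 → advance +1; mR−mL=4270/25181 → turn +1·90°
n=4: pose=(8,-6,S); sL=40/409, sR=8/53; mL=-1152/21677, mR=4332/21677; mL+mR=60/409 → advance +1; mR−mL=5484/21677 → turn +1·90°
n=5: pose=(8,-7,E); sL=10/109, sR=10/101; mL=-80/11009, mR=1595/11009; mL+mR=15/109 → advance +1; mR−mL=1675/11009 → turn +1·90°

0 40/409 8/53 -1152/21677 4332/21677 8 -6 S
1 10/109 10/101 -80/11009 1595/11009 8 -7 E
2 8/65 40/477 1216/31005 4508/31005 9 -7 N
3 20/149 20/169 400/25181 4670/25181 9 -6 W
4 40/409 8/53 -1152/21677 4332/21677 8 -6 S
5 10/109 10/101 -80/11009 1595/11009 8 -7 E
final 9 -7 N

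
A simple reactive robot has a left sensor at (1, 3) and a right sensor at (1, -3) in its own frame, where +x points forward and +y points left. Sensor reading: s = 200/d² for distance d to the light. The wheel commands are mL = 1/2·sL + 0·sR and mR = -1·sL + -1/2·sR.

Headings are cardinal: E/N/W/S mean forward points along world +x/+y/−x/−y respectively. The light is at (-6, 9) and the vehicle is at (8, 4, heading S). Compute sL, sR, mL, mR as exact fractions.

left sensor world pos  = (11, 3); dL² = 325
right sensor world pos = (5, 3); dR² = 157
sL = 200/325 = 8/13
sR = 200/157 = 200/157
mL = 1/2·sL + 0·sR = 4/13
mR = -1·sL + -1/2·sR = -2556/2041

8/13 200/157 4/13 -2556/2041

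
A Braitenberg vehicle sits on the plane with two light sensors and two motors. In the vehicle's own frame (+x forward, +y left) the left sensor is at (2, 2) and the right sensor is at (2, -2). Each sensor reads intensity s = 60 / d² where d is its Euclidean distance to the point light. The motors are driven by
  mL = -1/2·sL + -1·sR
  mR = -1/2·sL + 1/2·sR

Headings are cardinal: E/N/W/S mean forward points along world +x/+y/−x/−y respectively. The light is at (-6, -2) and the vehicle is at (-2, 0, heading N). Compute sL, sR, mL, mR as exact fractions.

left sensor world pos  = (-4, 2); dL² = 20
right sensor world pos = (0, 2); dR² = 52
sL = 60/20 = 3
sR = 60/52 = 15/13
mL = -1/2·sL + -1·sR = -69/26
mR = -1/2·sL + 1/2·sR = -12/13

3 15/13 -69/26 -12/13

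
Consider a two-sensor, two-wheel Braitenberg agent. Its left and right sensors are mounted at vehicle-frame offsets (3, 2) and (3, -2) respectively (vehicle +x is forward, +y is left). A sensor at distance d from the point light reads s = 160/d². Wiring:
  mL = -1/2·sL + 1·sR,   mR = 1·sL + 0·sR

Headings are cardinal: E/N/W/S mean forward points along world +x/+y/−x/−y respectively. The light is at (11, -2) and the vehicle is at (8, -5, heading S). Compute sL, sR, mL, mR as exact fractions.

left sensor world pos  = (10, -8); dL² = 37
right sensor world pos = (6, -8); dR² = 61
sL = 160/37 = 160/37
sR = 160/61 = 160/61
mL = -1/2·sL + 1·sR = 1040/2257
mR = 1·sL + 0·sR = 160/37

160/37 160/61 1040/2257 160/37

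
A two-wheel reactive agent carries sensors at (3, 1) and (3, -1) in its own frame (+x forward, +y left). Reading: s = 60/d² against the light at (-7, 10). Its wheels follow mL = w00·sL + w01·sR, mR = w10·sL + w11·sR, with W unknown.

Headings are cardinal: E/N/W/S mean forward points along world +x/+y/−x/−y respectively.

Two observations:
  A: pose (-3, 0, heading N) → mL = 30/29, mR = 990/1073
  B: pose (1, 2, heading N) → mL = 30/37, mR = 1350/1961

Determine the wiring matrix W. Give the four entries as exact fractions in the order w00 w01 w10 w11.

obs A: pose=(-3,0,N) → sL=30/29, sR=30/37, mL=30/29, mR=990/1073
obs B: pose=(1,2,N) → sL=30/37, sR=30/53, mL=30/37, mR=1350/1961
sensor matrix S = [[30/29, 30/37], [30/37, 30/53]]; det S = -151200/2104153
solve [mL_A; mL_B] = S·[w00; w01] and [mR_A; mR_B] = S·[w10; w11]:
  w00 = 1, w01 = 0, w10 = 1/2, w11 = 1/2

1 0 1/2 1/2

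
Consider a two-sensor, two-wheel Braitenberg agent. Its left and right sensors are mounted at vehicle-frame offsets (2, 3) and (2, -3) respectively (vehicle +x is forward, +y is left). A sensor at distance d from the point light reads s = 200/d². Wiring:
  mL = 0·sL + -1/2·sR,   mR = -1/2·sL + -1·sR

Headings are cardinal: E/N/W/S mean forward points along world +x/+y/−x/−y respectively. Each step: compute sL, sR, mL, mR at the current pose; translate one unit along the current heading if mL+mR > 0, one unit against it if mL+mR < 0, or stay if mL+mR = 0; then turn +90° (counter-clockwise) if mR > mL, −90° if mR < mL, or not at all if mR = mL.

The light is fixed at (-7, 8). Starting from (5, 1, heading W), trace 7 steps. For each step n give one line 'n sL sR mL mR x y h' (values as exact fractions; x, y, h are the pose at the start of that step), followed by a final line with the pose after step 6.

0 1 50/29 -25/29 -129/58 5 1 W
1 8/5 200/281 -100/281 -2124/1405 6 1 N
2 4/5 100/173 -50/173 -846/865 6 0 E
3 8/13 200/181 -100/181 -3324/2353 5 0 S
4 1 50/29 -25/29 -129/58 5 1 W
5 8/5 200/281 -100/281 -2124/1405 6 1 N
6 4/5 100/173 -50/173 -846/865 6 0 E
final 5 0 S

n=0: pose=(5,1,W); sL=1, sR=50/29; mL=-25/29, mR=-129/58; mL+mR=-179/58 → advance -1; mR−mL=-79/58 → turn -1·90°
n=1: pose=(6,1,N); sL=8/5, sR=200/281; mL=-100/281, mR=-2124/1405; mL+mR=-2624/1405 → advance -1; mR−mL=-1624/1405 → turn -1·90°
n=2: pose=(6,0,E); sL=4/5, sR=100/173; mL=-50/173, mR=-846/865; mL+mR=-1096/865 → advance -1; mR−mL=-596/865 → turn -1·90°
n=3: pose=(5,0,S); sL=8/13, sR=200/181; mL=-100/181, mR=-3324/2353; mL+mR=-4624/2353 → advance -1; mR−mL=-2024/2353 → turn -1·90°
n=4: pose=(5,1,W); sL=1, sR=50/29; mL=-25/29, mR=-129/58; mL+mR=-179/58 → advance -1; mR−mL=-79/58 → turn -1·90°
n=5: pose=(6,1,N); sL=8/5, sR=200/281; mL=-100/281, mR=-2124/1405; mL+mR=-2624/1405 → advance -1; mR−mL=-1624/1405 → turn -1·90°
n=6: pose=(6,0,E); sL=4/5, sR=100/173; mL=-50/173, mR=-846/865; mL+mR=-1096/865 → advance -1; mR−mL=-596/865 → turn -1·90°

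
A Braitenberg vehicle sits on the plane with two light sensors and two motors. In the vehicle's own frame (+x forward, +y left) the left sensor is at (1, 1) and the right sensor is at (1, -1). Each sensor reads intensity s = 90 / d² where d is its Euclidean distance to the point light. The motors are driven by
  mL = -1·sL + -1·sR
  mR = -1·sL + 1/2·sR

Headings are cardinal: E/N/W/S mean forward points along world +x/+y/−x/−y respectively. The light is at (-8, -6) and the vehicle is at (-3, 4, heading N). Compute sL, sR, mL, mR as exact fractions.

left sensor world pos  = (-4, 5); dL² = 137
right sensor world pos = (-2, 5); dR² = 157
sL = 90/137 = 90/137
sR = 90/157 = 90/157
mL = -1·sL + -1·sR = -26460/21509
mR = -1·sL + 1/2·sR = -7965/21509

90/137 90/157 -26460/21509 -7965/21509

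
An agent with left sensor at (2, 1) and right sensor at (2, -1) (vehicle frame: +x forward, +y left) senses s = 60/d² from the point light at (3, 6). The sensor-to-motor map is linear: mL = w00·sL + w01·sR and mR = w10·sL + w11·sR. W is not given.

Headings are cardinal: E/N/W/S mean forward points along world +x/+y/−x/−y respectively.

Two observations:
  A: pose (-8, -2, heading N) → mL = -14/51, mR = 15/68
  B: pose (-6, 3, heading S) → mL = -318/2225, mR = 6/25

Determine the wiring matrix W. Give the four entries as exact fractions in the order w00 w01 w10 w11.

1/2 -1 0 1/2

obs A: pose=(-8,-2,N) → sL=1/3, sR=15/34, mL=-14/51, mR=15/68
obs B: pose=(-6,3,S) → sL=60/89, sR=12/25, mL=-318/2225, mR=6/25
sensor matrix S = [[1/3, 15/34], [60/89, 12/25]]; det S = -5198/37825
solve [mL_A; mL_B] = S·[w00; w01] and [mR_A; mR_B] = S·[w10; w11]:
  w00 = 1/2, w01 = -1, w10 = 0, w11 = 1/2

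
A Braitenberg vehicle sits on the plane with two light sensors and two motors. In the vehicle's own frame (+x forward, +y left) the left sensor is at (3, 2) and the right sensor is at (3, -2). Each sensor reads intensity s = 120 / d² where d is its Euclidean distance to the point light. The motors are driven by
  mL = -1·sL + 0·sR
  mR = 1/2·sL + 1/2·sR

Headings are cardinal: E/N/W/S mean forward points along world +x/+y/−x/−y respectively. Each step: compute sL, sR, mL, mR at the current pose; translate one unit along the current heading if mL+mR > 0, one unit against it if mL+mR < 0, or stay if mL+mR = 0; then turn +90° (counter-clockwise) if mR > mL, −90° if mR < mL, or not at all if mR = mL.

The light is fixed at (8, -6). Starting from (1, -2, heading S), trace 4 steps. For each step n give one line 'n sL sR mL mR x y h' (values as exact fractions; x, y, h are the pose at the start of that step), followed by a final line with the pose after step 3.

n=0: pose=(1,-2,S); sL=60/13, sR=60/41; mL=-60/13, mR=1620/533; mL+mR=-840/533 → advance -1; mR−mL=4080/533 → turn +1·90°
n=1: pose=(1,-1,E); sL=24/13, sR=24/5; mL=-24/13, mR=216/65; mL+mR=96/65 → advance +1; mR−mL=336/65 → turn +1·90°
n=2: pose=(2,-1,N); sL=15/16, sR=3/2; mL=-15/16, mR=39/32; mL+mR=9/32 → advance +1; mR−mL=69/32 → turn +1·90°
n=3: pose=(2,0,W); sL=120/97, sR=24/29; mL=-120/97, mR=2904/2813; mL+mR=-576/2813 → advance -1; mR−mL=6384/2813 → turn +1·90°

0 60/13 60/41 -60/13 1620/533 1 -2 S
1 24/13 24/5 -24/13 216/65 1 -1 E
2 15/16 3/2 -15/16 39/32 2 -1 N
3 120/97 24/29 -120/97 2904/2813 2 0 W
final 3 0 S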